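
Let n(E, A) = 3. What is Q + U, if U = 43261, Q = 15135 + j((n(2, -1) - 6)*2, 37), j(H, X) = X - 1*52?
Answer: 58381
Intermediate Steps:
j(H, X) = -52 + X (j(H, X) = X - 52 = -52 + X)
Q = 15120 (Q = 15135 + (-52 + 37) = 15135 - 15 = 15120)
Q + U = 15120 + 43261 = 58381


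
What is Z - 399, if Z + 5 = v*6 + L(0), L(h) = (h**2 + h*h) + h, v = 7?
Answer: -362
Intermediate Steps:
L(h) = h + 2*h**2 (L(h) = (h**2 + h**2) + h = 2*h**2 + h = h + 2*h**2)
Z = 37 (Z = -5 + (7*6 + 0*(1 + 2*0)) = -5 + (42 + 0*(1 + 0)) = -5 + (42 + 0*1) = -5 + (42 + 0) = -5 + 42 = 37)
Z - 399 = 37 - 399 = -362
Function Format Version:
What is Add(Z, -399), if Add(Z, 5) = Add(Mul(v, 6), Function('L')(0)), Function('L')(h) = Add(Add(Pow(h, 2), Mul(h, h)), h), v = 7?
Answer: -362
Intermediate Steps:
Function('L')(h) = Add(h, Mul(2, Pow(h, 2))) (Function('L')(h) = Add(Add(Pow(h, 2), Pow(h, 2)), h) = Add(Mul(2, Pow(h, 2)), h) = Add(h, Mul(2, Pow(h, 2))))
Z = 37 (Z = Add(-5, Add(Mul(7, 6), Mul(0, Add(1, Mul(2, 0))))) = Add(-5, Add(42, Mul(0, Add(1, 0)))) = Add(-5, Add(42, Mul(0, 1))) = Add(-5, Add(42, 0)) = Add(-5, 42) = 37)
Add(Z, -399) = Add(37, -399) = -362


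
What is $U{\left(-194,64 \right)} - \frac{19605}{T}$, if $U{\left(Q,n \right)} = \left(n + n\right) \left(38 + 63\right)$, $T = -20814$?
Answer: $\frac{89700999}{6938} \approx 12929.0$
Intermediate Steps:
$U{\left(Q,n \right)} = 202 n$ ($U{\left(Q,n \right)} = 2 n 101 = 202 n$)
$U{\left(-194,64 \right)} - \frac{19605}{T} = 202 \cdot 64 - \frac{19605}{-20814} = 12928 - - \frac{6535}{6938} = 12928 + \frac{6535}{6938} = \frac{89700999}{6938}$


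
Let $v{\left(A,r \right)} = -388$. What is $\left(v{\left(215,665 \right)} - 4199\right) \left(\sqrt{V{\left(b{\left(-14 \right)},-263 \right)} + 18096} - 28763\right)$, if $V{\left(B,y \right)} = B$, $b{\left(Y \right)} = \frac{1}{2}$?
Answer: $131935881 - \frac{4587 \sqrt{72386}}{2} \approx 1.3132 \cdot 10^{8}$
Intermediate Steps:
$b{\left(Y \right)} = \frac{1}{2}$
$\left(v{\left(215,665 \right)} - 4199\right) \left(\sqrt{V{\left(b{\left(-14 \right)},-263 \right)} + 18096} - 28763\right) = \left(-388 - 4199\right) \left(\sqrt{\frac{1}{2} + 18096} - 28763\right) = - 4587 \left(\sqrt{\frac{36193}{2}} - 28763\right) = - 4587 \left(\frac{\sqrt{72386}}{2} - 28763\right) = - 4587 \left(-28763 + \frac{\sqrt{72386}}{2}\right) = 131935881 - \frac{4587 \sqrt{72386}}{2}$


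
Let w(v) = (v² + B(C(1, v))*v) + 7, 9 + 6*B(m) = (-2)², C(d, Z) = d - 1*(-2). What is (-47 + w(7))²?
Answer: 361/36 ≈ 10.028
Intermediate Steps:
C(d, Z) = 2 + d (C(d, Z) = d + 2 = 2 + d)
B(m) = -⅚ (B(m) = -3/2 + (⅙)*(-2)² = -3/2 + (⅙)*4 = -3/2 + ⅔ = -⅚)
w(v) = 7 + v² - 5*v/6 (w(v) = (v² - 5*v/6) + 7 = 7 + v² - 5*v/6)
(-47 + w(7))² = (-47 + (7 + 7² - ⅚*7))² = (-47 + (7 + 49 - 35/6))² = (-47 + 301/6)² = (19/6)² = 361/36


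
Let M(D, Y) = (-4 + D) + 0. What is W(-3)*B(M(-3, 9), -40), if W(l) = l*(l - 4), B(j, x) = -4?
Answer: -84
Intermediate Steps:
M(D, Y) = -4 + D
W(l) = l*(-4 + l)
W(-3)*B(M(-3, 9), -40) = -3*(-4 - 3)*(-4) = -3*(-7)*(-4) = 21*(-4) = -84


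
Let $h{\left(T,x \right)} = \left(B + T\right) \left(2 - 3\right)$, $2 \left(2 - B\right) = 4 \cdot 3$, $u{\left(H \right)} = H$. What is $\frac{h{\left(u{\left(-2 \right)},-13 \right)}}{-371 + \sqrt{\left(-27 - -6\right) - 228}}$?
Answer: $- \frac{1113}{68945} - \frac{3 i \sqrt{249}}{68945} \approx -0.016143 - 0.00068662 i$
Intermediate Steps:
$B = -4$ ($B = 2 - \frac{4 \cdot 3}{2} = 2 - 6 = -4$)
$h{\left(T,x \right)} = 4 - T$ ($h{\left(T,x \right)} = \left(-4 + T\right) \left(2 - 3\right) = \left(-4 + T\right) \left(-1\right) = 4 - T$)
$\frac{h{\left(u{\left(-2 \right)},-13 \right)}}{-371 + \sqrt{\left(-27 - -6\right) - 228}} = \frac{4 - -2}{-371 + \sqrt{\left(-27 - -6\right) - 228}} = \frac{4 + 2}{-371 + \sqrt{\left(-27 + 6\right) - 228}} = \frac{6}{-371 + \sqrt{-21 - 228}} = \frac{6}{-371 + \sqrt{-249}} = \frac{6}{-371 + i \sqrt{249}}$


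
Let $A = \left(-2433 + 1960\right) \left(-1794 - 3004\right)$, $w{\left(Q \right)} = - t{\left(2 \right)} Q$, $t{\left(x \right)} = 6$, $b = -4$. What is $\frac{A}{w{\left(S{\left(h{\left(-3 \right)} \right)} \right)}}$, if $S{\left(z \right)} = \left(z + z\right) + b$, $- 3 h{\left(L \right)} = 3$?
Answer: $\frac{1134727}{18} \approx 63040.0$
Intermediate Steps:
$h{\left(L \right)} = -1$ ($h{\left(L \right)} = \left(- \frac{1}{3}\right) 3 = -1$)
$S{\left(z \right)} = -4 + 2 z$ ($S{\left(z \right)} = \left(z + z\right) - 4 = 2 z - 4 = -4 + 2 z$)
$w{\left(Q \right)} = - 6 Q$ ($w{\left(Q \right)} = \left(-1\right) 6 Q = - 6 Q$)
$A = 2269454$ ($A = \left(-473\right) \left(-4798\right) = 2269454$)
$\frac{A}{w{\left(S{\left(h{\left(-3 \right)} \right)} \right)}} = \frac{2269454}{\left(-6\right) \left(-4 + 2 \left(-1\right)\right)} = \frac{2269454}{\left(-6\right) \left(-4 - 2\right)} = \frac{2269454}{\left(-6\right) \left(-6\right)} = \frac{2269454}{36} = 2269454 \cdot \frac{1}{36} = \frac{1134727}{18}$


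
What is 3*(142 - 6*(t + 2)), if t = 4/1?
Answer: 318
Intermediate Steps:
t = 4 (t = 4*1 = 4)
3*(142 - 6*(t + 2)) = 3*(142 - 6*(4 + 2)) = 3*(142 - 6*6) = 3*(142 - 36) = 3*106 = 318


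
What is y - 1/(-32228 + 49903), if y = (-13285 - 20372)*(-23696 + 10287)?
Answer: 7976846152274/17675 ≈ 4.5131e+8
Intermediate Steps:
y = 451306713 (y = -33657*(-13409) = 451306713)
y - 1/(-32228 + 49903) = 451306713 - 1/(-32228 + 49903) = 451306713 - 1/17675 = 7976846152274/17675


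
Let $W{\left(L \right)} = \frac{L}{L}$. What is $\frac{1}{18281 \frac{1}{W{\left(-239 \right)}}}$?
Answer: $\frac{1}{18281} \approx 5.4702 \cdot 10^{-5}$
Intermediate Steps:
$W{\left(L \right)} = 1$
$\frac{1}{18281 \frac{1}{W{\left(-239 \right)}}} = \frac{1}{18281 \cdot 1^{-1}} = \frac{1}{18281 \cdot 1} = \frac{1}{18281}$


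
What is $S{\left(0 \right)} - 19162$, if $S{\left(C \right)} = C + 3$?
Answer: $-19159$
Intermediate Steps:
$S{\left(C \right)} = 3 + C$
$S{\left(0 \right)} - 19162 = \left(3 + 0\right) - 19162 = 3 - 19162 = -19159$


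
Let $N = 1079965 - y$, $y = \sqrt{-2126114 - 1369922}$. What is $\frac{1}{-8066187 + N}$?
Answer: $\frac{i}{2 \left(\sqrt{874009} - 3493111 i\right)} \approx -1.4314 \cdot 10^{-7} + 3.8309 \cdot 10^{-11} i$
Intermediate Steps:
$y = 2 i \sqrt{874009}$ ($y = \sqrt{-3496036} = 2 i \sqrt{874009} \approx 1869.8 i$)
$N = 1079965 - 2 i \sqrt{874009} \approx 1.08 \cdot 10^{6} - 1869.8 i$
$\frac{1}{-8066187 + N} = \frac{1}{-8066187 + \left(1079965 - 2 i \sqrt{874009}\right)} = \frac{1}{-6986222 - 2 i \sqrt{874009}}$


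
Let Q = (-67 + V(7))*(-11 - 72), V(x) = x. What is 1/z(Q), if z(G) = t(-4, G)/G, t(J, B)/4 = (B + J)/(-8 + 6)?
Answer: -1245/2488 ≈ -0.50040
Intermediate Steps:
t(J, B) = -2*B - 2*J (t(J, B) = 4*((B + J)/(-8 + 6)) = 4*((B + J)/(-2)) = 4*((B + J)*(-½)) = 4*(-B/2 - J/2) = -2*B - 2*J)
Q = 4980 (Q = (-67 + 7)*(-11 - 72) = -60*(-83) = 4980)
z(G) = (8 - 2*G)/G (z(G) = (-2*G - 2*(-4))/G = (-2*G + 8)/G = (8 - 2*G)/G)
1/z(Q) = 1/(-2 + 8/4980) = 1/(-2 + 8*(1/4980)) = 1/(-2 + 2/1245) = 1/(-2488/1245) = -1245/2488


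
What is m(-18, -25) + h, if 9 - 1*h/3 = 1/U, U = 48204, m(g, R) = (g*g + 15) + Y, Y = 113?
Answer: 7696571/16068 ≈ 479.00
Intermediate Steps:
m(g, R) = 128 + g² (m(g, R) = (g*g + 15) + 113 = (g² + 15) + 113 = (15 + g²) + 113 = 128 + g²)
h = 433835/16068 (h = 27 - 3/48204 = 27 - 3*1/48204 = 27 - 1/16068 = 433835/16068 ≈ 27.000)
m(-18, -25) + h = (128 + (-18)²) + 433835/16068 = (128 + 324) + 433835/16068 = 452 + 433835/16068 = 7696571/16068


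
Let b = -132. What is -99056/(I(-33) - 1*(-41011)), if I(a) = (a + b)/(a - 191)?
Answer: -22188544/9186629 ≈ -2.4153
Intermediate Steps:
I(a) = (-132 + a)/(-191 + a) (I(a) = (a - 132)/(a - 191) = (-132 + a)/(-191 + a))
-99056/(I(-33) - 1*(-41011)) = -99056/((-132 - 33)/(-191 - 33) - 1*(-41011)) = -99056/(-165/(-224) + 41011) = -99056/(-1/224*(-165) + 41011) = -99056/(165/224 + 41011) = -99056/9186629/224 = -99056*224/9186629 = -22188544/9186629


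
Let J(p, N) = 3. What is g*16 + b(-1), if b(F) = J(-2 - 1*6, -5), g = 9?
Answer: 147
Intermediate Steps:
b(F) = 3
g*16 + b(-1) = 9*16 + 3 = 144 + 3 = 147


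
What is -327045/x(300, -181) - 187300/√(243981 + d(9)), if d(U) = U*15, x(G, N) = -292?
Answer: 327045/292 - 93650*√6781/20343 ≈ 740.93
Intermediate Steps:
d(U) = 15*U
-327045/x(300, -181) - 187300/√(243981 + d(9)) = -327045/(-292) - 187300/√(243981 + 15*9) = -327045*(-1/292) - 187300/√(243981 + 135) = 327045/292 - 187300*√6781/40686 = 327045/292 - 93650*√6781/20343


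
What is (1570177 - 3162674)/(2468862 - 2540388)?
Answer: 1592497/71526 ≈ 22.265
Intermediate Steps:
(1570177 - 3162674)/(2468862 - 2540388) = -1592497/(-71526) = -1592497*(-1/71526) = 1592497/71526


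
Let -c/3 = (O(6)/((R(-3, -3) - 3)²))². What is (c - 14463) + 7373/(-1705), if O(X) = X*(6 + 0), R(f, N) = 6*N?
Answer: -59225039828/4093705 ≈ -14467.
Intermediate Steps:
O(X) = 6*X (O(X) = X*6 = 6*X)
c = -48/2401 (c = -3*1296/(6*(-3) - 3)⁴ = -3*1296/(-18 - 3)⁴ = -3*(36/((-21)²))² = -3*(36/441)² = -3*(36*(1/441))² = -3*(4/49)² = -3*16/2401 = -48/2401 ≈ -0.019992)
(c - 14463) + 7373/(-1705) = (-48/2401 - 14463) + 7373/(-1705) = -34725711/2401 + 7373*(-1/1705) = -34725711/2401 - 7373/1705 = -59225039828/4093705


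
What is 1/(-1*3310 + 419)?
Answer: -1/2891 ≈ -0.00034590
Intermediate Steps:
1/(-1*3310 + 419) = 1/(-3310 + 419) = 1/(-2891) = -1/2891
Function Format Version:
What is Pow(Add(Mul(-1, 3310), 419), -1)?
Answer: Rational(-1, 2891) ≈ -0.00034590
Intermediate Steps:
Pow(Add(Mul(-1, 3310), 419), -1) = Pow(Add(-3310, 419), -1) = Pow(-2891, -1) = Rational(-1, 2891)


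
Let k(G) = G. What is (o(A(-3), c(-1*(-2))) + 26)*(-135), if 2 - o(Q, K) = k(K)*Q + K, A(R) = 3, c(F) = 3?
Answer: -2160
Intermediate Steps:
o(Q, K) = 2 - K - K*Q (o(Q, K) = 2 - (K*Q + K) = 2 - (K + K*Q) = 2 + (-K - K*Q) = 2 - K - K*Q)
(o(A(-3), c(-1*(-2))) + 26)*(-135) = ((2 - 1*3 - 1*3*3) + 26)*(-135) = ((2 - 3 - 9) + 26)*(-135) = (-10 + 26)*(-135) = 16*(-135) = -2160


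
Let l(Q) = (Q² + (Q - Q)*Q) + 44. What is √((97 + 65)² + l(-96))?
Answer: 4*√2219 ≈ 188.43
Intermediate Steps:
l(Q) = 44 + Q² (l(Q) = (Q² + 0*Q) + 44 = (Q² + 0) + 44 = Q² + 44 = 44 + Q²)
√((97 + 65)² + l(-96)) = √((97 + 65)² + (44 + (-96)²)) = √(162² + (44 + 9216)) = √(26244 + 9260) = √35504 = 4*√2219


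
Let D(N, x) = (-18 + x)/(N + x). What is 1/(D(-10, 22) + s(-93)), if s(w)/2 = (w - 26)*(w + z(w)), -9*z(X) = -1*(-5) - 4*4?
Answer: 9/196591 ≈ 4.5780e-5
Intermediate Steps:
D(N, x) = (-18 + x)/(N + x)
z(X) = 11/9 (z(X) = -(-1*(-5) - 4*4)/9 = -(5 - 16)/9 = -⅑*(-11) = 11/9)
s(w) = 2*(-26 + w)*(11/9 + w) (s(w) = 2*((w - 26)*(w + 11/9)) = 2*((-26 + w)*(11/9 + w)) = 2*(-26 + w)*(11/9 + w))
1/(D(-10, 22) + s(-93)) = 1/((-18 + 22)/(-10 + 22) + (-572/9 + 2*(-93)² - 446/9*(-93))) = 1/(4/12 + (-572/9 + 2*8649 + 13826/3)) = 1/((1/12)*4 + (-572/9 + 17298 + 13826/3)) = 1/(⅓ + 196588/9) = 1/(196591/9) = 9/196591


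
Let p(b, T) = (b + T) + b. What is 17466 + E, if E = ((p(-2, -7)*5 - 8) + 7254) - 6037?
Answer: 18620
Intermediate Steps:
p(b, T) = T + 2*b (p(b, T) = (T + b) + b = T + 2*b)
E = 1154 (E = (((-7 + 2*(-2))*5 - 8) + 7254) - 6037 = (((-7 - 4)*5 - 8) + 7254) - 6037 = ((-11*5 - 8) + 7254) - 6037 = ((-55 - 8) + 7254) - 6037 = (-63 + 7254) - 6037 = 7191 - 6037 = 1154)
17466 + E = 17466 + 1154 = 18620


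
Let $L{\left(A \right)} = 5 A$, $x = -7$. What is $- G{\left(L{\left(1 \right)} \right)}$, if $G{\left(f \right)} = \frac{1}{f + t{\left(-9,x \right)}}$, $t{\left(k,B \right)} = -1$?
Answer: $- \frac{1}{4} \approx -0.25$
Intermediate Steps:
$G{\left(f \right)} = \frac{1}{-1 + f}$ ($G{\left(f \right)} = \frac{1}{f - 1} = \frac{1}{-1 + f}$)
$- G{\left(L{\left(1 \right)} \right)} = - \frac{1}{-1 + 5 \cdot 1} = - \frac{1}{-1 + 5} = - \frac{1}{4}$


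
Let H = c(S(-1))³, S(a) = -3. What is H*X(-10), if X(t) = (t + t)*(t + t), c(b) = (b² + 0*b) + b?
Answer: 86400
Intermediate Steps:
c(b) = b + b² (c(b) = (b² + 0) + b = b² + b = b + b²)
X(t) = 4*t² (X(t) = (2*t)*(2*t) = 4*t²)
H = 216 (H = (-3*(1 - 3))³ = (-3*(-2))³ = 6³ = 216)
H*X(-10) = 216*(4*(-10)²) = 216*(4*100) = 216*400 = 86400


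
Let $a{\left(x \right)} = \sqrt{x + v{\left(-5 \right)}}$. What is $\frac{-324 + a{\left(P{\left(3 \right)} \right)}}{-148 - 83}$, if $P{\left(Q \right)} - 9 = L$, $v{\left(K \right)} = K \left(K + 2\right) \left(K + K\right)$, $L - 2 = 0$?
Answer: $\frac{108}{77} - \frac{i \sqrt{139}}{231} \approx 1.4026 - 0.051038 i$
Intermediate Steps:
$L = 2$ ($L = 2 + 0 = 2$)
$v{\left(K \right)} = 2 K^{2} \left(2 + K\right)$ ($v{\left(K \right)} = K \left(2 + K\right) 2 K = K 2 K \left(2 + K\right) = 2 K^{2} \left(2 + K\right)$)
$P{\left(Q \right)} = 11$ ($P{\left(Q \right)} = 9 + 2 = 11$)
$a{\left(x \right)} = \sqrt{-150 + x}$ ($a{\left(x \right)} = \sqrt{x + 2 \left(-5\right)^{2} \left(2 - 5\right)} = \sqrt{x + 2 \cdot 25 \left(-3\right)} = \sqrt{x - 150} = \sqrt{-150 + x}$)
$\frac{-324 + a{\left(P{\left(3 \right)} \right)}}{-148 - 83} = \frac{-324 + \sqrt{-150 + 11}}{-148 - 83} = \frac{-324 + \sqrt{-139}}{-231} = \left(-324 + i \sqrt{139}\right) \left(- \frac{1}{231}\right) = \frac{108}{77} - \frac{i \sqrt{139}}{231}$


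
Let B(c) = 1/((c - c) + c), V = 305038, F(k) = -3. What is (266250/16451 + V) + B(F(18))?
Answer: 15055322713/49353 ≈ 3.0505e+5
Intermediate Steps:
B(c) = 1/c (B(c) = 1/(0 + c) = 1/c)
(266250/16451 + V) + B(F(18)) = (266250/16451 + 305038) + 1/(-3) = (266250*(1/16451) + 305038) - ⅓ = (266250/16451 + 305038) - ⅓ = 5018446388/16451 - ⅓ = 15055322713/49353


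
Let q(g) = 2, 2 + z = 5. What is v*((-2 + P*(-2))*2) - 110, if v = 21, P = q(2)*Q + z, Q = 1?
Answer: -614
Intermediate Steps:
z = 3 (z = -2 + 5 = 3)
P = 5 (P = 2*1 + 3 = 2 + 3 = 5)
v*((-2 + P*(-2))*2) - 110 = 21*((-2 + 5*(-2))*2) - 110 = 21*((-2 - 10)*2) - 110 = 21*(-12*2) - 110 = 21*(-24) - 110 = -504 - 110 = -614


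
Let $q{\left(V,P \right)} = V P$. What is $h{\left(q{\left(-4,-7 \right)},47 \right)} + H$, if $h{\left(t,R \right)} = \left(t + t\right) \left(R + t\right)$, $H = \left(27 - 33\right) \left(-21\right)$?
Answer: $4326$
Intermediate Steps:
$q{\left(V,P \right)} = P V$
$H = 126$ ($H = \left(-6\right) \left(-21\right) = 126$)
$h{\left(t,R \right)} = 2 t \left(R + t\right)$
$h{\left(q{\left(-4,-7 \right)},47 \right)} + H = 2 \left(\left(-7\right) \left(-4\right)\right) \left(47 - -28\right) + 126 = 2 \cdot 28 \left(47 + 28\right) + 126 = 2 \cdot 28 \cdot 75 + 126 = 4200 + 126 = 4326$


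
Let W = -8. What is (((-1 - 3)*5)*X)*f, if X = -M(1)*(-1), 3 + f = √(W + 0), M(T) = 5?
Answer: 300 - 200*I*√2 ≈ 300.0 - 282.84*I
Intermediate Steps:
f = -3 + 2*I*√2 (f = -3 + √(-8 + 0) = -3 + √(-8) = -3 + 2*I*√2 ≈ -3.0 + 2.8284*I)
X = 5 (X = -1*5*(-1) = -5*(-1) = 5)
(((-1 - 3)*5)*X)*f = (((-1 - 3)*5)*5)*(-3 + 2*I*√2) = (-4*5*5)*(-3 + 2*I*√2) = (-20*5)*(-3 + 2*I*√2) = -100*(-3 + 2*I*√2) = 300 - 200*I*√2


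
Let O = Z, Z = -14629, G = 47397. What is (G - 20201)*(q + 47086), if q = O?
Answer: 882700572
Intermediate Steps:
O = -14629
q = -14629
(G - 20201)*(q + 47086) = (47397 - 20201)*(-14629 + 47086) = 27196*32457 = 882700572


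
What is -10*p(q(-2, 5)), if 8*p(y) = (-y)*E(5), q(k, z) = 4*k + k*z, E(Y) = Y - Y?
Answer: 0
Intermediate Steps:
E(Y) = 0
p(y) = 0 (p(y) = (-y*0)/8 = (1/8)*0 = 0)
-10*p(q(-2, 5)) = -10*0 = 0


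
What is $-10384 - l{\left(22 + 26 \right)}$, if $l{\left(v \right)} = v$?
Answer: $-10432$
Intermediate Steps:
$-10384 - l{\left(22 + 26 \right)} = -10384 - \left(22 + 26\right) = -10384 - 48 = -10432$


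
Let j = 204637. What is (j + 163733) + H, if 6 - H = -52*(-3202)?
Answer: 201872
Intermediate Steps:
H = -166498 (H = 6 - (-52)*(-3202) = 6 - 1*166504 = 6 - 166504 = -166498)
(j + 163733) + H = (204637 + 163733) - 166498 = 368370 - 166498 = 201872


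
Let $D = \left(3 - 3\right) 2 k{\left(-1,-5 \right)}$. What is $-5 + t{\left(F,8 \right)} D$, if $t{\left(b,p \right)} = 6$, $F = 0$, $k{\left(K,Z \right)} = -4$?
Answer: $-5$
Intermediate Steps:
$D = 0$ ($D = \left(3 - 3\right) 2 \left(-4\right) = 0 \cdot 2 \left(-4\right) = 0 \left(-4\right) = 0$)
$-5 + t{\left(F,8 \right)} D = -5 + 6 \cdot 0 = -5 + 0 = -5$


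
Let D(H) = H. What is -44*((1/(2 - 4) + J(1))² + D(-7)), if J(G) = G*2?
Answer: 209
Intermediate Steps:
J(G) = 2*G
-44*((1/(2 - 4) + J(1))² + D(-7)) = -44*((1/(2 - 4) + 2*1)² - 7) = -44*((1/(-2) + 2)² - 7) = -44*((-½ + 2)² - 7) = -44*((3/2)² - 7) = -44*(9/4 - 7) = -44*(-19/4) = 209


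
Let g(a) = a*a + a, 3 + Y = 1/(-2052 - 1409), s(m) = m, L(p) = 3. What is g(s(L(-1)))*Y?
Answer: -124608/3461 ≈ -36.003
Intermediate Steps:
Y = -10384/3461 (Y = -3 + 1/(-2052 - 1409) = -3 + 1/(-3461) = -3 - 1/3461 = -10384/3461 ≈ -3.0003)
g(a) = a + a² (g(a) = a² + a = a + a²)
g(s(L(-1)))*Y = (3*(1 + 3))*(-10384/3461) = (3*4)*(-10384/3461) = 12*(-10384/3461) = -124608/3461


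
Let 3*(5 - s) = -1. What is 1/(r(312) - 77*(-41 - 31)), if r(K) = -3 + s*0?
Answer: 1/5541 ≈ 0.00018047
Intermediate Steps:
s = 16/3 (s = 5 - ⅓*(-1) = 5 + ⅓ = 16/3 ≈ 5.3333)
r(K) = -3 (r(K) = -3 + (16/3)*0 = -3 + 0 = -3)
1/(r(312) - 77*(-41 - 31)) = 1/(-3 - 77*(-41 - 31)) = 1/(-3 - 77*(-72)) = 1/(-3 + 5544) = 1/5541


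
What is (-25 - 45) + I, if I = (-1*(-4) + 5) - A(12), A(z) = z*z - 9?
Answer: -196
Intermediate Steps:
A(z) = -9 + z² (A(z) = z² - 9 = -9 + z²)
I = -126 (I = (-1*(-4) + 5) - (-9 + 12²) = (4 + 5) - (-9 + 144) = 9 - 1*135 = 9 - 135 = -126)
(-25 - 45) + I = (-25 - 45) - 126 = -70 - 126 = -196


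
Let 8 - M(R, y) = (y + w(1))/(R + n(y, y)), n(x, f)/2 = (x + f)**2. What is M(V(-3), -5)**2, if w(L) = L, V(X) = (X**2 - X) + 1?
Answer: 2917264/45369 ≈ 64.301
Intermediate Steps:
n(x, f) = 2*(f + x)**2 (n(x, f) = 2*(x + f)**2 = 2*(f + x)**2)
V(X) = 1 + X**2 - X
M(R, y) = 8 - (1 + y)/(R + 8*y**2) (M(R, y) = 8 - (y + 1)/(R + 2*(y + y)**2) = 8 - (1 + y)/(R + 2*(2*y)**2) = 8 - (1 + y)/(R + 2*(4*y**2)) = 8 - (1 + y)/(R + 8*y**2))
M(V(-3), -5)**2 = ((-1 - 1*(-5) + 8*(1 + (-3)**2 - 1*(-3)) + 64*(-5)**2)/((1 + (-3)**2 - 1*(-3)) + 8*(-5)**2))**2 = ((-1 + 5 + 8*(1 + 9 + 3) + 64*25)/((1 + 9 + 3) + 8*25))**2 = ((-1 + 5 + 8*13 + 1600)/(13 + 200))**2 = ((-1 + 5 + 104 + 1600)/213)**2 = ((1/213)*1708)**2 = (1708/213)**2 = 2917264/45369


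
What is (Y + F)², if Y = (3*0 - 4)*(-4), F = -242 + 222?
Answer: 16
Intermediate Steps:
F = -20
Y = 16 (Y = (0 - 4)*(-4) = -4*(-4) = 16)
(Y + F)² = (16 - 20)² = (-4)² = 16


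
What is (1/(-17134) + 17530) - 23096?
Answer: -95367845/17134 ≈ -5566.0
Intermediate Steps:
(1/(-17134) + 17530) - 23096 = (-1/17134 + 17530) - 23096 = 300359019/17134 - 23096 = -95367845/17134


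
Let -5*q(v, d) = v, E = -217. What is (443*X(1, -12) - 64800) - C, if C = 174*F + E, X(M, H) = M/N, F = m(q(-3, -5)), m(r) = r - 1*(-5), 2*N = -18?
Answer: -2952298/45 ≈ -65607.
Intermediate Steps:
N = -9 (N = (½)*(-18) = -9)
q(v, d) = -v/5
m(r) = 5 + r (m(r) = r + 5 = 5 + r)
F = 28/5 (F = 5 - ⅕*(-3) = 5 + ⅗ = 28/5 ≈ 5.6000)
X(M, H) = -M/9 (X(M, H) = M/(-9) = M*(-⅑) = -M/9)
C = 3787/5 (C = 174*(28/5) - 217 = 4872/5 - 217 = 3787/5 ≈ 757.40)
(443*X(1, -12) - 64800) - C = (443*(-⅑*1) - 64800) - 1*3787/5 = (443*(-⅑) - 64800) - 3787/5 = (-443/9 - 64800) - 3787/5 = -583643/9 - 3787/5 = -2952298/45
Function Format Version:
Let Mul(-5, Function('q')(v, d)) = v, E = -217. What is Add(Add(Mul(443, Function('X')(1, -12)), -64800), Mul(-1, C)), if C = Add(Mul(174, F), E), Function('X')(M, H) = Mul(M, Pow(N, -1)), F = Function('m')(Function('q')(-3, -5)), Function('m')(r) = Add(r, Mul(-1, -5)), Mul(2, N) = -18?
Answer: Rational(-2952298, 45) ≈ -65607.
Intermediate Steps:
N = -9 (N = Mul(Rational(1, 2), -18) = -9)
Function('q')(v, d) = Mul(Rational(-1, 5), v)
Function('m')(r) = Add(5, r) (Function('m')(r) = Add(r, 5) = Add(5, r))
F = Rational(28, 5) (F = Add(5, Mul(Rational(-1, 5), -3)) = Add(5, Rational(3, 5)) = Rational(28, 5) ≈ 5.6000)
Function('X')(M, H) = Mul(Rational(-1, 9), M) (Function('X')(M, H) = Mul(M, Pow(-9, -1)) = Mul(M, Rational(-1, 9)) = Mul(Rational(-1, 9), M))
C = Rational(3787, 5) (C = Add(Mul(174, Rational(28, 5)), -217) = Add(Rational(4872, 5), -217) = Rational(3787, 5) ≈ 757.40)
Add(Add(Mul(443, Function('X')(1, -12)), -64800), Mul(-1, C)) = Add(Add(Mul(443, Mul(Rational(-1, 9), 1)), -64800), Mul(-1, Rational(3787, 5))) = Add(Add(Mul(443, Rational(-1, 9)), -64800), Rational(-3787, 5)) = Add(Add(Rational(-443, 9), -64800), Rational(-3787, 5)) = Add(Rational(-583643, 9), Rational(-3787, 5)) = Rational(-2952298, 45)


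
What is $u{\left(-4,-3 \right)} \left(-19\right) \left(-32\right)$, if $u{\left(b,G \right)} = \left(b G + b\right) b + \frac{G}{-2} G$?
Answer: $-22192$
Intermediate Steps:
$u{\left(b,G \right)} = - \frac{G^{2}}{2} + b \left(b + G b\right)$ ($u{\left(b,G \right)} = \left(G b + b\right) b + G \left(- \frac{1}{2}\right) G = \left(b + G b\right) b + - \frac{G}{2} G = b \left(b + G b\right) - \frac{G^{2}}{2} = - \frac{G^{2}}{2} + b \left(b + G b\right)$)
$u{\left(-4,-3 \right)} \left(-19\right) \left(-32\right) = \left(\left(-4\right)^{2} - \frac{\left(-3\right)^{2}}{2} - 3 \left(-4\right)^{2}\right) \left(-19\right) \left(-32\right) = \left(16 - \frac{9}{2} - 48\right) \left(-19\right) \left(-32\right) = \left(- \frac{73}{2}\right) \left(-19\right) \left(-32\right) = \frac{1387}{2} \left(-32\right) = -22192$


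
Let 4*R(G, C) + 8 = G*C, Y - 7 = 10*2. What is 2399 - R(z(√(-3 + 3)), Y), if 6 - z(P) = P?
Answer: 4721/2 ≈ 2360.5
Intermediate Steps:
z(P) = 6 - P
Y = 27 (Y = 7 + 10*2 = 7 + 20 = 27)
R(G, C) = -2 + C*G/4 (R(G, C) = -2 + (G*C)/4 = -2 + (C*G)/4 = -2 + C*G/4)
2399 - R(z(√(-3 + 3)), Y) = 2399 - (-2 + (¼)*27*(6 - √(-3 + 3))) = 2399 - (-2 + (¼)*27*(6 - √0)) = 2399 - (-2 + (¼)*27*(6 - 1*0)) = 2399 - (-2 + (¼)*27*(6 + 0)) = 2399 - (-2 + (¼)*27*6) = 2399 - (-2 + 81/2) = 2399 - 1*77/2 = 2399 - 77/2 = 4721/2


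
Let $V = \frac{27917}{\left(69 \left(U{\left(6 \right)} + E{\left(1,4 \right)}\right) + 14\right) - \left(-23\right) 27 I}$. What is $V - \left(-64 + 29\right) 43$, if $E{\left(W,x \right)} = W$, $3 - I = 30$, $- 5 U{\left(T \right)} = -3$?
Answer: $\frac{125095980}{83213} \approx 1503.3$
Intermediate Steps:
$U{\left(T \right)} = \frac{3}{5}$ ($U{\left(T \right)} = \left(- \frac{1}{5}\right) \left(-3\right) = \frac{3}{5}$)
$I = -27$ ($I = 3 - 30 = -27$)
$V = - \frac{139585}{83213}$ ($V = \frac{27917}{\left(69 \left(\frac{3}{5} + 1\right) + 14\right) - \left(-23\right) 27 \left(-27\right)} = \frac{27917}{\left(69 \cdot \frac{8}{5} + 14\right) - \left(-621\right) \left(-27\right)} = \frac{27917}{\left(\frac{552}{5} + 14\right) - 16767} = \frac{27917}{\frac{622}{5} - 16767} = \frac{27917}{- \frac{83213}{5}} = 27917 \left(- \frac{5}{83213}\right) = - \frac{139585}{83213} \approx -1.6774$)
$V - \left(-64 + 29\right) 43 = - \frac{139585}{83213} - \left(-64 + 29\right) 43 = - \frac{139585}{83213} - \left(-35\right) 43 = - \frac{139585}{83213} - -1505 = - \frac{139585}{83213} + 1505 = \frac{125095980}{83213}$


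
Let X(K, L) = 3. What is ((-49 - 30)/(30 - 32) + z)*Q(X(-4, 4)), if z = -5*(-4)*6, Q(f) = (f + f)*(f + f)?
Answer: 5742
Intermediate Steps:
Q(f) = 4*f² (Q(f) = (2*f)*(2*f) = 4*f²)
z = 120 (z = 20*6 = 120)
((-49 - 30)/(30 - 32) + z)*Q(X(-4, 4)) = ((-49 - 30)/(30 - 32) + 120)*(4*3²) = (-79/(-2) + 120)*(4*9) = (-79*(-½) + 120)*36 = (79/2 + 120)*36 = (319/2)*36 = 5742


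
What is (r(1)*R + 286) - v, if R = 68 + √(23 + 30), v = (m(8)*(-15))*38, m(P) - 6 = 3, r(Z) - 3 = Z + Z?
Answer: 5756 + 5*√53 ≈ 5792.4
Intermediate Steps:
r(Z) = 3 + 2*Z (r(Z) = 3 + (Z + Z) = 3 + 2*Z)
m(P) = 9 (m(P) = 6 + 3 = 9)
v = -5130 (v = (9*(-15))*38 = -135*38 = -5130)
R = 68 + √53 ≈ 75.280
(r(1)*R + 286) - v = ((3 + 2*1)*(68 + √53) + 286) - 1*(-5130) = ((3 + 2)*(68 + √53) + 286) + 5130 = (5*(68 + √53) + 286) + 5130 = ((340 + 5*√53) + 286) + 5130 = (626 + 5*√53) + 5130 = 5756 + 5*√53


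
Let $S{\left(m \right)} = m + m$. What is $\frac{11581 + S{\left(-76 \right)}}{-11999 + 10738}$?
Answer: $- \frac{11429}{1261} \approx -9.0634$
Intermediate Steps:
$S{\left(m \right)} = 2 m$
$\frac{11581 + S{\left(-76 \right)}}{-11999 + 10738} = \frac{11581 + 2 \left(-76\right)}{-11999 + 10738} = \frac{11581 - 152}{-1261} = 11429 \left(- \frac{1}{1261}\right) = - \frac{11429}{1261}$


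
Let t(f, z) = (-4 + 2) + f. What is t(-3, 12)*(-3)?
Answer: 15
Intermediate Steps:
t(f, z) = -2 + f
t(-3, 12)*(-3) = (-2 - 3)*(-3) = -5*(-3) = 15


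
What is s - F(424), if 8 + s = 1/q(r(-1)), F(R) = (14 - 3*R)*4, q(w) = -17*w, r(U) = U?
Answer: 85409/17 ≈ 5024.1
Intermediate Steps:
F(R) = 56 - 12*R
s = -135/17 (s = -8 + 1/(-17*(-1)) = -8 + 1/17 = -135/17 ≈ -7.9412)
s - F(424) = -135/17 - (56 - 12*424) = -135/17 - (56 - 5088) = -135/17 - 1*(-5032) = -135/17 + 5032 = 85409/17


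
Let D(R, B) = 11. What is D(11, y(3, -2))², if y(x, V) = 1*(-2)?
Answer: 121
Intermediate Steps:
y(x, V) = -2
D(11, y(3, -2))² = 11² = 121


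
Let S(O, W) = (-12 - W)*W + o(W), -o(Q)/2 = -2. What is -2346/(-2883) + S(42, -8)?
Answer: 35378/961 ≈ 36.814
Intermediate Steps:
o(Q) = 4 (o(Q) = -2*(-2) = 4)
S(O, W) = 4 + W*(-12 - W) (S(O, W) = (-12 - W)*W + 4 = W*(-12 - W) + 4 = 4 + W*(-12 - W))
-2346/(-2883) + S(42, -8) = -2346/(-2883) + (4 - 1*(-8)² - 12*(-8)) = -2346*(-1/2883) + (4 - 1*64 + 96) = 782/961 + (4 - 64 + 96) = 782/961 + 36 = 35378/961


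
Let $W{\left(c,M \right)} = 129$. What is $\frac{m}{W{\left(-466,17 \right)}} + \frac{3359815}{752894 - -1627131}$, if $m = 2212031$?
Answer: $\frac{1053024499382}{61404645} \approx 17149.0$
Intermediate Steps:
$\frac{m}{W{\left(-466,17 \right)}} + \frac{3359815}{752894 - -1627131} = \frac{2212031}{129} + \frac{3359815}{752894 - -1627131} = 2212031 \cdot \frac{1}{129} + \frac{3359815}{752894 + 1627131} = \frac{2212031}{129} + \frac{3359815}{2380025} = \frac{2212031}{129} + 3359815 \cdot \frac{1}{2380025} = \frac{2212031}{129} + \frac{671963}{476005} = \frac{1053024499382}{61404645}$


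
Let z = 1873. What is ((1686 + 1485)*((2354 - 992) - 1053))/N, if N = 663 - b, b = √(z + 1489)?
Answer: 649633257/436207 + 40173399*√2/436207 ≈ 1619.5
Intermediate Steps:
b = 41*√2 (b = √(1873 + 1489) = √3362 = 41*√2 ≈ 57.983)
N = 663 - 41*√2 ≈ 605.02
((1686 + 1485)*((2354 - 992) - 1053))/N = ((1686 + 1485)*((2354 - 992) - 1053))/(663 - 41*√2) = (3171*(1362 - 1053))/(663 - 41*√2) = (3171*309)/(663 - 41*√2) = 979839/(663 - 41*√2)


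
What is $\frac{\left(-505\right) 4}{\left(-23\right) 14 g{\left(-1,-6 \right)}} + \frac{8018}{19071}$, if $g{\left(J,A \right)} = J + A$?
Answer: $- \frac{10225424}{21493017} \approx -0.47576$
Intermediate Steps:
$g{\left(J,A \right)} = A + J$
$\frac{\left(-505\right) 4}{\left(-23\right) 14 g{\left(-1,-6 \right)}} + \frac{8018}{19071} = \frac{\left(-505\right) 4}{\left(-23\right) 14 \left(-6 - 1\right)} + \frac{8018}{19071} = - \frac{2020}{\left(-322\right) \left(-7\right)} + 8018 \cdot \frac{1}{19071} = - \frac{2020}{2254} + \frac{8018}{19071} = \left(-2020\right) \frac{1}{2254} + \frac{8018}{19071} = - \frac{1010}{1127} + \frac{8018}{19071} = - \frac{10225424}{21493017}$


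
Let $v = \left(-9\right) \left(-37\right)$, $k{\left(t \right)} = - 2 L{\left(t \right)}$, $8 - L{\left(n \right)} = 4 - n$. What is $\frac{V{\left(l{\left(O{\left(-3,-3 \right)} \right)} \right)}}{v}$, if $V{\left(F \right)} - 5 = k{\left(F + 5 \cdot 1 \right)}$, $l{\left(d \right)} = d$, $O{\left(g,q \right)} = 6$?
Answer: $- \frac{25}{333} \approx -0.075075$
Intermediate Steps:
$L{\left(n \right)} = 4 + n$ ($L{\left(n \right)} = 8 - \left(4 - n\right) = 8 + \left(-4 + n\right) = 4 + n$)
$k{\left(t \right)} = -8 - 2 t$ ($k{\left(t \right)} = - 2 \left(4 + t\right) = -8 - 2 t$)
$V{\left(F \right)} = -13 - 2 F$ ($V{\left(F \right)} = 5 - \left(8 + 2 \left(F + 5 \cdot 1\right)\right) = 5 - \left(8 + 2 \left(F + 5\right)\right) = 5 - \left(8 + 2 \left(5 + F\right)\right) = 5 - \left(18 + 2 F\right) = -13 - 2 F$)
$v = 333$
$\frac{V{\left(l{\left(O{\left(-3,-3 \right)} \right)} \right)}}{v} = \frac{-13 - 12}{333} = \left(-13 - 12\right) \frac{1}{333} = \left(-25\right) \frac{1}{333} = - \frac{25}{333}$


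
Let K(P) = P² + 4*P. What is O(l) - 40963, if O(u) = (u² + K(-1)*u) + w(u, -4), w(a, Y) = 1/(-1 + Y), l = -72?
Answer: -177816/5 ≈ -35563.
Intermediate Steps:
O(u) = -⅕ + u² - 3*u (O(u) = (u² + (-(4 - 1))*u) + 1/(-1 - 4) = (u² + (-1*3)*u) + 1/(-5) = (u² - 3*u) - ⅕ = -⅕ + u² - 3*u)
O(l) - 40963 = (-⅕ + (-72)² - 3*(-72)) - 40963 = (-⅕ + 5184 + 216) - 40963 = 26999/5 - 40963 = -177816/5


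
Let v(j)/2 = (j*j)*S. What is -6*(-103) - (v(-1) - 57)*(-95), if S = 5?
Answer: -3847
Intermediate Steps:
v(j) = 10*j**2 (v(j) = 2*((j*j)*5) = 2*(j**2*5) = 2*(5*j**2) = 10*j**2)
-6*(-103) - (v(-1) - 57)*(-95) = -6*(-103) - (10*(-1)**2 - 57)*(-95) = 618 - (10*1 - 57)*(-95) = 618 - (10 - 57)*(-95) = 618 - (-47)*(-95) = 618 - 1*4465 = 618 - 4465 = -3847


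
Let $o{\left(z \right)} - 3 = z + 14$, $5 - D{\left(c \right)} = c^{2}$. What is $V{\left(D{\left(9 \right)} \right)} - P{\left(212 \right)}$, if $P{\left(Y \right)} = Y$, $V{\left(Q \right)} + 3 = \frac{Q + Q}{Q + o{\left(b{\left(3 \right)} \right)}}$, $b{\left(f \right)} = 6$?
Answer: $- \frac{11243}{53} \approx -212.13$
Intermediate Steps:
$D{\left(c \right)} = 5 - c^{2}$
$o{\left(z \right)} = 17 + z$ ($o{\left(z \right)} = 3 + \left(z + 14\right) = 3 + \left(14 + z\right) = 17 + z$)
$V{\left(Q \right)} = -3 + \frac{2 Q}{23 + Q}$ ($V{\left(Q \right)} = -3 + \frac{Q + Q}{Q + \left(17 + 6\right)} = -3 + \frac{2 Q}{Q + 23} = -3 + \frac{2 Q}{23 + Q}$)
$V{\left(D{\left(9 \right)} \right)} - P{\left(212 \right)} = \frac{-69 - \left(5 - 9^{2}\right)}{23 + \left(5 - 9^{2}\right)} - 212 = \frac{-69 - \left(5 - 81\right)}{23 + \left(5 - 81\right)} - 212 = \frac{-69 - -76}{23 - 76} - 212 = \frac{-69 + 76}{-53} - 212 = \left(- \frac{1}{53}\right) 7 - 212 = - \frac{7}{53} - 212 = - \frac{11243}{53}$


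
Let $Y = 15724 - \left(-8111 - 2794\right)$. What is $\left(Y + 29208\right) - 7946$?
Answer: $47891$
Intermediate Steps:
$Y = 26629$ ($Y = 15724 - -10905 = 15724 + 10905 = 26629$)
$\left(Y + 29208\right) - 7946 = \left(26629 + 29208\right) - 7946 = 55837 - 7946 = 47891$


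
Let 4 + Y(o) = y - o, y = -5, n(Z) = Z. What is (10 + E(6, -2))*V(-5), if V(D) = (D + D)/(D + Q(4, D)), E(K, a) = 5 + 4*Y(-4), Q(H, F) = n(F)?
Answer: -5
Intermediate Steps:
Q(H, F) = F
Y(o) = -9 - o (Y(o) = -4 + (-5 - o) = -9 - o)
E(K, a) = -15 (E(K, a) = 5 + 4*(-9 - 1*(-4)) = 5 + 4*(-9 + 4) = 5 + 4*(-5) = 5 - 20 = -15)
V(D) = 1 (V(D) = (D + D)/(D + D) = (2*D)/((2*D)) = (2*D)*(1/(2*D)) = 1)
(10 + E(6, -2))*V(-5) = (10 - 15)*1 = -5*1 = -5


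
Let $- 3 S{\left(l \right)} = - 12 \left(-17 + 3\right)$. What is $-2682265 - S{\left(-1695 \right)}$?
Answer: $-2682209$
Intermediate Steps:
$S{\left(l \right)} = -56$ ($S{\left(l \right)} = - \frac{\left(-12\right) \left(-17 + 3\right)}{3} = - \frac{\left(-12\right) \left(-14\right)}{3} = \left(- \frac{1}{3}\right) 168 = -56$)
$-2682265 - S{\left(-1695 \right)} = -2682265 - -56 = -2682265 + 56 = -2682209$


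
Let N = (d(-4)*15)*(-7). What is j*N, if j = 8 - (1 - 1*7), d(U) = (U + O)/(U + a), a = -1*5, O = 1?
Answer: -490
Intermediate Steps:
a = -5
d(U) = (1 + U)/(-5 + U) (d(U) = (U + 1)/(U - 5) = (1 + U)/(-5 + U))
N = -35 (N = (((1 - 4)/(-5 - 4))*15)*(-7) = ((-3/(-9))*15)*(-7) = (-⅑*(-3)*15)*(-7) = ((⅓)*15)*(-7) = 5*(-7) = -35)
j = 14 (j = 8 - (1 - 7) = 8 - 1*(-6) = 8 + 6 = 14)
j*N = 14*(-35) = -490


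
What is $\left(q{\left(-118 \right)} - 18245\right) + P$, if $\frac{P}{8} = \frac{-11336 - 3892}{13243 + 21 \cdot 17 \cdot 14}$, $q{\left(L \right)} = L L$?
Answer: $- \frac{78941185}{18241} \approx -4327.7$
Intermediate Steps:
$q{\left(L \right)} = L^{2}$
$P = - \frac{121824}{18241}$ ($P = 8 \frac{-11336 - 3892}{13243 + 21 \cdot 17 \cdot 14} = 8 \left(- \frac{15228}{13243 + 357 \cdot 14}\right) = 8 \left(- \frac{15228}{13243 + 4998}\right) = 8 \left(- \frac{15228}{18241}\right) = - \frac{121824}{18241} \approx -6.6786$)
$\left(q{\left(-118 \right)} - 18245\right) + P = \left(\left(-118\right)^{2} - 18245\right) - \frac{121824}{18241} = \left(13924 - 18245\right) - \frac{121824}{18241} = -4321 - \frac{121824}{18241} = - \frac{78941185}{18241}$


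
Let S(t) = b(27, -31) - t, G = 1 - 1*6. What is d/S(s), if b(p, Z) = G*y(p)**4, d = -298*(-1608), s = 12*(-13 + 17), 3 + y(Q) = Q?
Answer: -9983/34561 ≈ -0.28885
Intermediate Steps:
y(Q) = -3 + Q
G = -5 (G = 1 - 6 = -5)
s = 48 (s = 12*4 = 48)
d = 479184
b(p, Z) = -5*(-3 + p)**4
S(t) = -1658880 - t (S(t) = -5*(-3 + 27)**4 - t = -5*24**4 - t = -5*331776 - t = -1658880 - t)
d/S(s) = 479184/(-1658880 - 1*48) = 479184/(-1658880 - 48) = 479184/(-1658928) = 479184*(-1/1658928) = -9983/34561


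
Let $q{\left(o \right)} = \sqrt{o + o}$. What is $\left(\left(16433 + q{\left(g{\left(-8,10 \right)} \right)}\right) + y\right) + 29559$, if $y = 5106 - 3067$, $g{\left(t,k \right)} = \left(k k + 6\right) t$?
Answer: $48031 + 4 i \sqrt{106} \approx 48031.0 + 41.182 i$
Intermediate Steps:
$g{\left(t,k \right)} = t \left(6 + k^{2}\right)$ ($g{\left(t,k \right)} = \left(k^{2} + 6\right) t = \left(6 + k^{2}\right) t = t \left(6 + k^{2}\right)$)
$q{\left(o \right)} = \sqrt{2} \sqrt{o}$ ($q{\left(o \right)} = \sqrt{2 o} = \sqrt{2} \sqrt{o}$)
$y = 2039$ ($y = 5106 - 3067 = 2039$)
$\left(\left(16433 + q{\left(g{\left(-8,10 \right)} \right)}\right) + y\right) + 29559 = \left(\left(16433 + \sqrt{2} \sqrt{- 8 \left(6 + 10^{2}\right)}\right) + 2039\right) + 29559 = \left(\left(16433 + \sqrt{2} \sqrt{- 8 \left(6 + 100\right)}\right) + 2039\right) + 29559 = \left(\left(16433 + \sqrt{2} \sqrt{\left(-8\right) 106}\right) + 2039\right) + 29559 = \left(\left(16433 + \sqrt{2} \sqrt{-848}\right) + 2039\right) + 29559 = \left(\left(16433 + \sqrt{2} \cdot 4 i \sqrt{53}\right) + 2039\right) + 29559 = \left(\left(16433 + 4 i \sqrt{106}\right) + 2039\right) + 29559 = \left(18472 + 4 i \sqrt{106}\right) + 29559 = 48031 + 4 i \sqrt{106}$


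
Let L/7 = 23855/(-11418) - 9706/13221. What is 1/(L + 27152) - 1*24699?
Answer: -33720814028685369/1365270419005 ≈ -24699.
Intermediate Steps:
L = -994490147/50319126 (L = 7*(23855/(-11418) - 9706/13221) = 7*(23855*(-1/11418) - 9706*1/13221) = 7*(-23855/11418 - 9706/13221) = 7*(-142070021/50319126) = -994490147/50319126 ≈ -19.764)
1/(L + 27152) - 1*24699 = 1/(-994490147/50319126 + 27152) - 1*24699 = 1/(1365270419005/50319126) - 24699 = 50319126/1365270419005 - 24699 = -33720814028685369/1365270419005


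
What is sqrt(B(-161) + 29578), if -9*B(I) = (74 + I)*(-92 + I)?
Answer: sqrt(244191)/3 ≈ 164.72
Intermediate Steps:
B(I) = -(-92 + I)*(74 + I)/9 (B(I) = -(74 + I)*(-92 + I)/9 = -(-92 + I)*(74 + I)/9)
sqrt(B(-161) + 29578) = sqrt((6808/9 + 2*(-161) - 1/9*(-161)**2) + 29578) = sqrt((6808/9 - 322 - 1/9*25921) + 29578) = sqrt((6808/9 - 322 - 25921/9) + 29578) = sqrt(-7337/3 + 29578) = sqrt(81397/3) = sqrt(244191)/3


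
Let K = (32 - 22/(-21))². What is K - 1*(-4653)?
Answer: 2533609/441 ≈ 5745.1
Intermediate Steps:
K = 481636/441 (K = (32 - 22*(-1/21))² = (32 + 22/21)² = (694/21)² = 481636/441 ≈ 1092.1)
K - 1*(-4653) = 481636/441 - 1*(-4653) = 481636/441 + 4653 = 2533609/441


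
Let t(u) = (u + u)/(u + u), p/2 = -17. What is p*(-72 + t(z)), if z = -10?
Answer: 2414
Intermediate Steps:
p = -34 (p = 2*(-17) = -34)
t(u) = 1 (t(u) = (2*u)/((2*u)) = (2*u)*(1/(2*u)) = 1)
p*(-72 + t(z)) = -34*(-72 + 1) = -34*(-71) = 2414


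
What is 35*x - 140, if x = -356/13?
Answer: -14280/13 ≈ -1098.5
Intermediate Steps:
x = -356/13 (x = -356*1/13 = -356/13 ≈ -27.385)
35*x - 140 = 35*(-356/13) - 140 = -12460/13 - 140 = -14280/13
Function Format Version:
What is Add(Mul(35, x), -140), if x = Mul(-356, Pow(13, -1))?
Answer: Rational(-14280, 13) ≈ -1098.5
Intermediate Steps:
x = Rational(-356, 13) (x = Mul(-356, Rational(1, 13)) = Rational(-356, 13) ≈ -27.385)
Add(Mul(35, x), -140) = Add(Mul(35, Rational(-356, 13)), -140) = Add(Rational(-12460, 13), -140) = Rational(-14280, 13)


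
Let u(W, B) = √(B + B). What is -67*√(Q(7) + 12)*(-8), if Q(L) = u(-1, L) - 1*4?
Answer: 536*√(8 + √14) ≈ 1836.7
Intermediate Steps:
u(W, B) = √2*√B (u(W, B) = √(2*B) = √2*√B)
Q(L) = -4 + √2*√L (Q(L) = √2*√L - 1*4 = √2*√L - 4 = -4 + √2*√L)
-67*√(Q(7) + 12)*(-8) = -67*√((-4 + √2*√7) + 12)*(-8) = -67*√((-4 + √14) + 12)*(-8) = -67*√(8 + √14)*(-8) = 536*√(8 + √14)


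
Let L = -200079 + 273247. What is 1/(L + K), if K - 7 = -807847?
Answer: -1/734672 ≈ -1.3612e-6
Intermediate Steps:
K = -807840 (K = 7 - 807847 = -807840)
L = 73168
1/(L + K) = 1/(73168 - 807840) = 1/(-734672) = -1/734672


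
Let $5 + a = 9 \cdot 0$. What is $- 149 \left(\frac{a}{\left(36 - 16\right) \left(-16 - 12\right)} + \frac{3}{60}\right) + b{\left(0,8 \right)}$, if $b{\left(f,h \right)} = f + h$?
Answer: $- \frac{437}{560} \approx -0.78036$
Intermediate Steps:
$a = -5$ ($a = -5 + 9 \cdot 0 = -5 + 0 = -5$)
$- 149 \left(\frac{a}{\left(36 - 16\right) \left(-16 - 12\right)} + \frac{3}{60}\right) + b{\left(0,8 \right)} = - 149 \left(- \frac{5}{\left(36 - 16\right) \left(-16 - 12\right)} + \frac{3}{60}\right) + \left(0 + 8\right) = - 149 \left(- \frac{5}{20 \left(-28\right)} + 3 \cdot \frac{1}{60}\right) + 8 = - 149 \left(- \frac{5}{-560} + \frac{1}{20}\right) + 8 = - 149 \left(\left(-5\right) \left(- \frac{1}{560}\right) + \frac{1}{20}\right) + 8 = - 149 \left(\frac{1}{112} + \frac{1}{20}\right) + 8 = \left(-149\right) \frac{33}{560} + 8 = - \frac{4917}{560} + 8 = - \frac{437}{560}$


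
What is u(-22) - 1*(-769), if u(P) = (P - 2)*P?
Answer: 1297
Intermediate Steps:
u(P) = P*(-2 + P) (u(P) = (-2 + P)*P = P*(-2 + P))
u(-22) - 1*(-769) = -22*(-2 - 22) - 1*(-769) = -22*(-24) + 769 = 528 + 769 = 1297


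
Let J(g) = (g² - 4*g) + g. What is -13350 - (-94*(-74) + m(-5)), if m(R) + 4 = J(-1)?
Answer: -20306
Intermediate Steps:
J(g) = g² - 3*g
m(R) = 0 (m(R) = -4 - (-3 - 1) = -4 - 1*(-4) = -4 + 4 = 0)
-13350 - (-94*(-74) + m(-5)) = -13350 - (-94*(-74) + 0) = -13350 - (6956 + 0) = -13350 - 1*6956 = -13350 - 6956 = -20306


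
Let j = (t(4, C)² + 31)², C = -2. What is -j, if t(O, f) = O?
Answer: -2209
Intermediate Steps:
j = 2209 (j = (4² + 31)² = (16 + 31)² = 47² = 2209)
-j = -1*2209 = -2209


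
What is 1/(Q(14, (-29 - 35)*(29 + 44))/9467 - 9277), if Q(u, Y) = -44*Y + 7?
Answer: -9467/87619784 ≈ -0.00010805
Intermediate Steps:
Q(u, Y) = 7 - 44*Y
1/(Q(14, (-29 - 35)*(29 + 44))/9467 - 9277) = 1/((7 - 44*(-29 - 35)*(29 + 44))/9467 - 9277) = 1/((7 - (-2816)*73)*(1/9467) - 9277) = 1/((7 - 44*(-4672))*(1/9467) - 9277) = 1/((7 + 205568)*(1/9467) - 9277) = 1/(205575*(1/9467) - 9277) = 1/(205575/9467 - 9277) = 1/(-87619784/9467) = -9467/87619784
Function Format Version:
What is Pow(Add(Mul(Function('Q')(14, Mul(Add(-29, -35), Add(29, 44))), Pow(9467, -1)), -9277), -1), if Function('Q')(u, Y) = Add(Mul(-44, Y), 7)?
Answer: Rational(-9467, 87619784) ≈ -0.00010805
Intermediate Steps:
Function('Q')(u, Y) = Add(7, Mul(-44, Y))
Pow(Add(Mul(Function('Q')(14, Mul(Add(-29, -35), Add(29, 44))), Pow(9467, -1)), -9277), -1) = Pow(Add(Mul(Add(7, Mul(-44, Mul(Add(-29, -35), Add(29, 44)))), Pow(9467, -1)), -9277), -1) = Pow(Add(Mul(Add(7, Mul(-44, Mul(-64, 73))), Rational(1, 9467)), -9277), -1) = Pow(Add(Mul(Add(7, Mul(-44, -4672)), Rational(1, 9467)), -9277), -1) = Pow(Add(Mul(Add(7, 205568), Rational(1, 9467)), -9277), -1) = Pow(Add(Mul(205575, Rational(1, 9467)), -9277), -1) = Pow(Add(Rational(205575, 9467), -9277), -1) = Pow(Rational(-87619784, 9467), -1) = Rational(-9467, 87619784)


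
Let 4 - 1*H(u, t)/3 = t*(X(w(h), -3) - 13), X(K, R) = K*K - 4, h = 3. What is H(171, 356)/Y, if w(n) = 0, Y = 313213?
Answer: 18168/313213 ≈ 0.058005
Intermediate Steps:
X(K, R) = -4 + K² (X(K, R) = K² - 4 = -4 + K²)
H(u, t) = 12 + 51*t (H(u, t) = 12 - 3*t*((-4 + 0²) - 13) = 12 - 3*t*((-4 + 0) - 13) = 12 - 3*t*(-4 - 13) = 12 - 3*t*(-17) = 12 - (-51)*t = 12 + 51*t)
H(171, 356)/Y = (12 + 51*356)/313213 = (12 + 18156)*(1/313213) = 18168*(1/313213) = 18168/313213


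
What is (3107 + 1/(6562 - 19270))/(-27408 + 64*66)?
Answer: -1716685/12809664 ≈ -0.13401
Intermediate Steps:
(3107 + 1/(6562 - 19270))/(-27408 + 64*66) = (3107 + 1/(-12708))/(-27408 + 4224) = (3107 - 1/12708)/(-23184) = (39483755/12708)*(-1/23184) = -1716685/12809664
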